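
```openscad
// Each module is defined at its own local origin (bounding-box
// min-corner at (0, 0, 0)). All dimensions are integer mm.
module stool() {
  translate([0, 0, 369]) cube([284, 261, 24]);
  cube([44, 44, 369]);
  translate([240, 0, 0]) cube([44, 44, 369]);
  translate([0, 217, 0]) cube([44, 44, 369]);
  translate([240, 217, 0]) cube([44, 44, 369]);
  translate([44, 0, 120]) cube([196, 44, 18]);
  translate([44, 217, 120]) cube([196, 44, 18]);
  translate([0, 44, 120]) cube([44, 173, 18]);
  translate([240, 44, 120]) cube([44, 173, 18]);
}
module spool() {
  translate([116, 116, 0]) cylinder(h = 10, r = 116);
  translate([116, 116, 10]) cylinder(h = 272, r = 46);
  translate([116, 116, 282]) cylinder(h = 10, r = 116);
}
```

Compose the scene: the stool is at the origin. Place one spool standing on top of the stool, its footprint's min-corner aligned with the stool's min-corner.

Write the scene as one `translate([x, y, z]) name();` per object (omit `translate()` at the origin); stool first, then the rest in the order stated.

stool();
translate([0, 0, 393]) spool();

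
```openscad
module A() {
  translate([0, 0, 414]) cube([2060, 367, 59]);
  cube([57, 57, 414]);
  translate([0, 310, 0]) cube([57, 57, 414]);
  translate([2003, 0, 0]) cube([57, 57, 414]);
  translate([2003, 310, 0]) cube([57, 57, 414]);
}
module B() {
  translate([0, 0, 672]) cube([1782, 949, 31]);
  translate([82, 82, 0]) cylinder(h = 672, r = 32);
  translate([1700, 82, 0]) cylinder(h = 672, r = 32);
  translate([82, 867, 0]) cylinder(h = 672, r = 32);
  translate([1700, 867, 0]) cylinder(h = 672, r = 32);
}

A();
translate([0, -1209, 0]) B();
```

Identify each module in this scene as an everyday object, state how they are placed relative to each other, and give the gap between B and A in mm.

A is a bench. B is a table. The table is on the floor beside the bench on its −y side. The gap between the table and the bench is 260 mm.

The table's nearest face is 260 mm from the bench's −y face.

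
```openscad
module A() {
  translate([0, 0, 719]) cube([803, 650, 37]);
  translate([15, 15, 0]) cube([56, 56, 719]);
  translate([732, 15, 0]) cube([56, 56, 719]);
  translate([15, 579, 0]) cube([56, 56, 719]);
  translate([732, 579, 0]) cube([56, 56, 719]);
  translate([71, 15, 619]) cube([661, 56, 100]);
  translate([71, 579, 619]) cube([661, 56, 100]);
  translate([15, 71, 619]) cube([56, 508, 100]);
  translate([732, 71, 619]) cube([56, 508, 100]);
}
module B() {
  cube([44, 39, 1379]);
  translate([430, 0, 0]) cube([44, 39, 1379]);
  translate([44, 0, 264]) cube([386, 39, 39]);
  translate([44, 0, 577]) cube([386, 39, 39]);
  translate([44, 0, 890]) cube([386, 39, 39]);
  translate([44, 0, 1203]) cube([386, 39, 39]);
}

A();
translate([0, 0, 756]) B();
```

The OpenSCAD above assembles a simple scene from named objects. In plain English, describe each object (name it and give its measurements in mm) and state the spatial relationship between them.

A is a rectangular dining table. The top is 803×650×37 mm with its upper surface at z = 756 mm. It stands on four 56×56 mm square legs, each inset 15 mm from the nearest pair of top edges, running from the floor to the underside of the top. Four apron rails, 56 mm thick and 100 mm tall, run between adjacent legs with their top edges flush with the underside of the top and their outer faces flush with the legs' outer faces.

B is a straight ladder. Two 44×39 mm vertical rails, 1379 mm tall, stand 474 mm apart (outside-to-outside) with their front faces coplanar on the −y side. 4 rungs, each 39 mm deep and 39 mm tall, span between the inner faces of the rails, front faces flush with the rails. The lowest rung's underside is at z = 264 mm and rungs are spaced 313 mm apart (underside to underside).

The ladder is on top of the table.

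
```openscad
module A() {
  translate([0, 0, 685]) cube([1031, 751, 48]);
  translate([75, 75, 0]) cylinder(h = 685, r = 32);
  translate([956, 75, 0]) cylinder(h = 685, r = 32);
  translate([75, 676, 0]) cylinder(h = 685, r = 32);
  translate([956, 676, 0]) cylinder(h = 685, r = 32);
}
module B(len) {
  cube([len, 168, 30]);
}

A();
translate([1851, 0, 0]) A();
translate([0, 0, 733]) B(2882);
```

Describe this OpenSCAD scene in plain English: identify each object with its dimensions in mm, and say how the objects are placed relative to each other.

A is a rectangular dining table. The top is 1031×751×48 mm with its upper surface at z = 733 mm. It stands on four round legs of 64 mm diameter, each leg's bounding box inset 43 mm from the nearest pair of top edges, running from the floor to the underside of the top.

B is a rectangular beam 2882 mm long (x), 168 mm deep (y), 30 mm thick (z).

The beam spans the tops of two tables placed 820 mm apart, resting at z = 733 mm.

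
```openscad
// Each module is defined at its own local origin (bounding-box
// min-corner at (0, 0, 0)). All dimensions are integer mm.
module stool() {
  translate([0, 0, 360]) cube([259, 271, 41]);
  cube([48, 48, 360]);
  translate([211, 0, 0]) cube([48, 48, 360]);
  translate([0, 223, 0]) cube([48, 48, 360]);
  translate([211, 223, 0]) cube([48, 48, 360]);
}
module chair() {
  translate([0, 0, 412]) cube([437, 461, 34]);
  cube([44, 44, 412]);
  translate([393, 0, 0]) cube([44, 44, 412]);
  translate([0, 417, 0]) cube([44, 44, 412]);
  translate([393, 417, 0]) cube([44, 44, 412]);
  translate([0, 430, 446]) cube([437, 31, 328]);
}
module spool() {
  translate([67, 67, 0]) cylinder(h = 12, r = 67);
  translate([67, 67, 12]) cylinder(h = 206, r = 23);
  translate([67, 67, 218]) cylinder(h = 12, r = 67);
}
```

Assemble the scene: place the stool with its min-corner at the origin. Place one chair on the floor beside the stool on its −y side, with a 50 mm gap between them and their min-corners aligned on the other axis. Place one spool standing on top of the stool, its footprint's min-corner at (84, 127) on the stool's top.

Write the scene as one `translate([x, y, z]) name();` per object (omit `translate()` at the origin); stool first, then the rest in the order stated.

stool();
translate([0, -511, 0]) chair();
translate([84, 127, 401]) spool();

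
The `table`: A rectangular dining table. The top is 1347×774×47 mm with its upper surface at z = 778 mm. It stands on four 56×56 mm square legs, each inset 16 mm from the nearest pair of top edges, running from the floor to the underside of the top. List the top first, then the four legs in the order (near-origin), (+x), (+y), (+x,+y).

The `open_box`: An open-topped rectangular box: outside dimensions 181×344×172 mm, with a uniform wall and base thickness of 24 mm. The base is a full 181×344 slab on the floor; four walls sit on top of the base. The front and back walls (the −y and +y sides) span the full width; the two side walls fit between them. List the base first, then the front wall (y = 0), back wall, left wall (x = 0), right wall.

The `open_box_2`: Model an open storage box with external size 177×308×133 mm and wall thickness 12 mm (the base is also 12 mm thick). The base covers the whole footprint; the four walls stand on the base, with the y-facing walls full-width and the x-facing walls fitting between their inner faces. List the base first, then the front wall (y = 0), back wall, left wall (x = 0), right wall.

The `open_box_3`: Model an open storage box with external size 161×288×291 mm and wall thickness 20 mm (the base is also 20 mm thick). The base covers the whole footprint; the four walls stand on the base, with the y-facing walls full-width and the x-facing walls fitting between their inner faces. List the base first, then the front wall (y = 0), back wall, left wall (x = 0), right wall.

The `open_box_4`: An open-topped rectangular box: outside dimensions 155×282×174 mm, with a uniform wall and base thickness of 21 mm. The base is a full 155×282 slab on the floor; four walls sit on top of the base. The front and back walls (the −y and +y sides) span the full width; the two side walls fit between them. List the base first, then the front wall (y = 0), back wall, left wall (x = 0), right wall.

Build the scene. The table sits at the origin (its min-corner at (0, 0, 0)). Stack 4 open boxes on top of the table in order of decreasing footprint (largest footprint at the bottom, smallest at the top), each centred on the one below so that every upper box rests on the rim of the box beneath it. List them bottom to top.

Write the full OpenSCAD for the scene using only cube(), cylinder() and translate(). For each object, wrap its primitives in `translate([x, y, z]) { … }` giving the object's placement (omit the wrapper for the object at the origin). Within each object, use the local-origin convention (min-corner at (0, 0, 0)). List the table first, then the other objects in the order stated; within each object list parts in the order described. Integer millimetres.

translate([0, 0, 731]) cube([1347, 774, 47]);
translate([16, 16, 0]) cube([56, 56, 731]);
translate([1275, 16, 0]) cube([56, 56, 731]);
translate([16, 702, 0]) cube([56, 56, 731]);
translate([1275, 702, 0]) cube([56, 56, 731]);
translate([583, 215, 778]) {
  cube([181, 344, 24]);
  translate([0, 0, 24]) cube([181, 24, 148]);
  translate([0, 320, 24]) cube([181, 24, 148]);
  translate([0, 24, 24]) cube([24, 296, 148]);
  translate([157, 24, 24]) cube([24, 296, 148]);
}
translate([585, 233, 950]) {
  cube([177, 308, 12]);
  translate([0, 0, 12]) cube([177, 12, 121]);
  translate([0, 296, 12]) cube([177, 12, 121]);
  translate([0, 12, 12]) cube([12, 284, 121]);
  translate([165, 12, 12]) cube([12, 284, 121]);
}
translate([593, 243, 1083]) {
  cube([161, 288, 20]);
  translate([0, 0, 20]) cube([161, 20, 271]);
  translate([0, 268, 20]) cube([161, 20, 271]);
  translate([0, 20, 20]) cube([20, 248, 271]);
  translate([141, 20, 20]) cube([20, 248, 271]);
}
translate([596, 246, 1374]) {
  cube([155, 282, 21]);
  translate([0, 0, 21]) cube([155, 21, 153]);
  translate([0, 261, 21]) cube([155, 21, 153]);
  translate([0, 21, 21]) cube([21, 240, 153]);
  translate([134, 21, 21]) cube([21, 240, 153]);
}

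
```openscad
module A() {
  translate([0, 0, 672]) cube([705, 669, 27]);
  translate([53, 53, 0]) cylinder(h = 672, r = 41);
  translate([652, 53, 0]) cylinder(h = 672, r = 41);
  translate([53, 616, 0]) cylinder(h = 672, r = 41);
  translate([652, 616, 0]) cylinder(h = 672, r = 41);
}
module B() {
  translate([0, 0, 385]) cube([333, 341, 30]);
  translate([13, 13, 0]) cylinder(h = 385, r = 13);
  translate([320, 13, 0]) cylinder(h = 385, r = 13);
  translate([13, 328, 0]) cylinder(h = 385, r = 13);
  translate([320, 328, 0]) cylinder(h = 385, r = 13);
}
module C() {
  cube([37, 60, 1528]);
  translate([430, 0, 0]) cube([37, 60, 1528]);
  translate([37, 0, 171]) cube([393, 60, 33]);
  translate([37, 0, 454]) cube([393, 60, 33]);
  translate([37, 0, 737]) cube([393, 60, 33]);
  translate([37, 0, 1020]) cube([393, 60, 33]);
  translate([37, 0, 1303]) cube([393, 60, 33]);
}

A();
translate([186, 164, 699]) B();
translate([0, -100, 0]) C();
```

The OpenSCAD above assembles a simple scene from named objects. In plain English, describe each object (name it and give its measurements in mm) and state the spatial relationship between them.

A is a rectangular dining table. The top is 705×669×27 mm with its upper surface at z = 699 mm. It stands on four round legs of 82 mm diameter, each leg's bounding box inset 12 mm from the nearest pair of top edges, running from the floor to the underside of the top.

B is a simple wooden stool: a rectangular seat 333 mm (x) by 341 mm (y), 30 mm thick, top face at z = 415 mm, on four round legs, each 26 mm in diameter. The legs rest on z = 0, each leg's axis is inset half a diameter from the nearest pair of seat edges (so the leg's bounding box is flush with the corner).

C is a wooden ladder with two side rails of 37×60 mm section and 1528 mm height, set 467 mm apart overall. Between them run 5 rectangular rungs (60 mm deep, 33 mm thick), front faces flush with the rails' −y face. The bottom of the first rung is 171 mm above the floor and each subsequent rung is 283 mm higher than the one below.

The stool is on top of the table, centred. The ladder is on the floor beside the table on its −y side.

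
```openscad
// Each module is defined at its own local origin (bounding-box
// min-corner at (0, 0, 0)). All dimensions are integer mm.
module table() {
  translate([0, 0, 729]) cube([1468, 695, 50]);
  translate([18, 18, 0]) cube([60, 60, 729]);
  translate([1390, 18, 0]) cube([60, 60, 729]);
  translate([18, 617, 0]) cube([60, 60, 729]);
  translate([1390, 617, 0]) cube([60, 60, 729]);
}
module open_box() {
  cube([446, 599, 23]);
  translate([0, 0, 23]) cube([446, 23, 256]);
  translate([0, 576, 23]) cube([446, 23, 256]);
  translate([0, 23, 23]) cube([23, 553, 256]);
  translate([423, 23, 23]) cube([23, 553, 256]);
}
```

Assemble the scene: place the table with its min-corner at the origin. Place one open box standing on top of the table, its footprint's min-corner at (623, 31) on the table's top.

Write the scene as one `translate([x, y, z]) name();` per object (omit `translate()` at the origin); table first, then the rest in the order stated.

table();
translate([623, 31, 779]) open_box();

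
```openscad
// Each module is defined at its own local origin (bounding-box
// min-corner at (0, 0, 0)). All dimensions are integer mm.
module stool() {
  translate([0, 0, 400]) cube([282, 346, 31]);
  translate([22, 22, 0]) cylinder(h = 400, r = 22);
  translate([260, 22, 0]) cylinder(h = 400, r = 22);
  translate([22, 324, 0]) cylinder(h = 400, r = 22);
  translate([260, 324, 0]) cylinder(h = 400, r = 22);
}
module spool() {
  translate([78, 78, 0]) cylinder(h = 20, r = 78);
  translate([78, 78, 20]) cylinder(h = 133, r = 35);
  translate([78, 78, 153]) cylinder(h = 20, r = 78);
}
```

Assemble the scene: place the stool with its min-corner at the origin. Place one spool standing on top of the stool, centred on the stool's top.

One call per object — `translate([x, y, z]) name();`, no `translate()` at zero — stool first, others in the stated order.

stool();
translate([63, 95, 431]) spool();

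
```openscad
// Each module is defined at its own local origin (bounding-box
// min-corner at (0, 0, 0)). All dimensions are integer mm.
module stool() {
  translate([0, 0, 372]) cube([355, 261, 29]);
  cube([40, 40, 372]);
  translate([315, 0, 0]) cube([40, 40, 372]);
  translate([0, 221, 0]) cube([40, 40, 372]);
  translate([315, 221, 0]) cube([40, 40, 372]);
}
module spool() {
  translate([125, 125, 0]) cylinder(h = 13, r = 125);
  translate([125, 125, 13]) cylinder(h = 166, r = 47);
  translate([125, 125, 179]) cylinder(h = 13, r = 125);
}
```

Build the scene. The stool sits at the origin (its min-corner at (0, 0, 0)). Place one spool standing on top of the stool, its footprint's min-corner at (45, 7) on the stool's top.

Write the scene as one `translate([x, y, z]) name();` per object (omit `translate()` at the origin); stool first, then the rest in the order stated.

stool();
translate([45, 7, 401]) spool();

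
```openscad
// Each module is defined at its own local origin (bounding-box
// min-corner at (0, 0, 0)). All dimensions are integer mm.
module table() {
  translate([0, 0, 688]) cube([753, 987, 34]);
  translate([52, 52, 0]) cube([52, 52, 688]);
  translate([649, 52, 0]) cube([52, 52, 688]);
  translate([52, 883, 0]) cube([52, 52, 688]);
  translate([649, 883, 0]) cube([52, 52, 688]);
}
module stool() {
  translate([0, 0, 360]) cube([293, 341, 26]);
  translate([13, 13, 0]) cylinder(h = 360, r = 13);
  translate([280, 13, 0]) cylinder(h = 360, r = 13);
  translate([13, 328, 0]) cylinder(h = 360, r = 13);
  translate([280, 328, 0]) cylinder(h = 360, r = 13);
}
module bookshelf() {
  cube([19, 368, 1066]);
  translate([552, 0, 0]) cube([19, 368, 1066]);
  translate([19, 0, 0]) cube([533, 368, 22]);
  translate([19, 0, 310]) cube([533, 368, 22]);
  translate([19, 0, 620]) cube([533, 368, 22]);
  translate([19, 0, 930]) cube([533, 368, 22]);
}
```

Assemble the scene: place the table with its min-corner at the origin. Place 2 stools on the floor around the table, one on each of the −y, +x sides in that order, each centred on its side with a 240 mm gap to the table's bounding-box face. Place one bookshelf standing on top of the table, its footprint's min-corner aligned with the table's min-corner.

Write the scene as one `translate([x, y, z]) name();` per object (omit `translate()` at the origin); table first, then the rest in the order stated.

table();
translate([230, -581, 0]) stool();
translate([993, 323, 0]) stool();
translate([0, 0, 722]) bookshelf();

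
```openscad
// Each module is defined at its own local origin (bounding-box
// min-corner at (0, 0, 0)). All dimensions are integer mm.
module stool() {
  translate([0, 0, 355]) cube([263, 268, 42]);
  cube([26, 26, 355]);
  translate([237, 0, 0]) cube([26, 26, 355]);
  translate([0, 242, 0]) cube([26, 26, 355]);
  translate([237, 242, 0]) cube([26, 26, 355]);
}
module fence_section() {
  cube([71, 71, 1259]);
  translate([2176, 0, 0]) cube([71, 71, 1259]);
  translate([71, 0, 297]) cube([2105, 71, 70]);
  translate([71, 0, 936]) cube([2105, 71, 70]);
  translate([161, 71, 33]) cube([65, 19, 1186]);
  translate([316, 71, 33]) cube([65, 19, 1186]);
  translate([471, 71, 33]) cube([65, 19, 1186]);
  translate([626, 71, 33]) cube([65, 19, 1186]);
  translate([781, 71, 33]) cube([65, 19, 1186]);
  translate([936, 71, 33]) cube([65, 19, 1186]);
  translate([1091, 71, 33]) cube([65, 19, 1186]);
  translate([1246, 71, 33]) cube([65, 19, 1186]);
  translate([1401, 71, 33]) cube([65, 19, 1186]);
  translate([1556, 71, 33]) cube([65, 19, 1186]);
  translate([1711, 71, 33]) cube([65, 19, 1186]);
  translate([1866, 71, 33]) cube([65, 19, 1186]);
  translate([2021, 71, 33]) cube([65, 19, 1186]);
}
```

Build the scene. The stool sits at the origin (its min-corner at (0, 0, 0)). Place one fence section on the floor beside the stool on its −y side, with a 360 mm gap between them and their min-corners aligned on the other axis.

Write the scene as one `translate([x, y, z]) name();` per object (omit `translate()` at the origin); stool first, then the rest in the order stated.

stool();
translate([0, -450, 0]) fence_section();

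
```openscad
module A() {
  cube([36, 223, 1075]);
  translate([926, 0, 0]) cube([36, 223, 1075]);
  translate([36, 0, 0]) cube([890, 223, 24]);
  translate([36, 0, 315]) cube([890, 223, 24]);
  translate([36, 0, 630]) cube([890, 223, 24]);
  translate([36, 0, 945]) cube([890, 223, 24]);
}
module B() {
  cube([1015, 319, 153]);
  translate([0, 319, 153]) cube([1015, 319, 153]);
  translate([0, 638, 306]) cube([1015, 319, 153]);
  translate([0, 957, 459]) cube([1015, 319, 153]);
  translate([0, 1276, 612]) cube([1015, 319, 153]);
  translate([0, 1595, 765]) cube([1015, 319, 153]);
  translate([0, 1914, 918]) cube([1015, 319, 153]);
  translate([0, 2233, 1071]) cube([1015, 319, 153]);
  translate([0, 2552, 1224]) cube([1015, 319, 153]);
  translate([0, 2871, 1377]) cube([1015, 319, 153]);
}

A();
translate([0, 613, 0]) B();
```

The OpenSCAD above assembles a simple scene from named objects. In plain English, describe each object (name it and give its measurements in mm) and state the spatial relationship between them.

A is a bookshelf 962 mm wide overall, 223 mm deep and 1075 mm tall. The two sides are 36 mm thick vertical panels. 4 horizontal shelves of 24 mm thickness span between the inner faces of the sides; the lowest shelf sits on the floor and shelves are stacked with a clear vertical gap of 291 mm between each pair.

B is a run of 10 identical solid stair steps. Each tread is 1015×319 mm and each step block is 153 mm high. Step 1 rests on the floor; step k is offset from step 1 by (k−1)×319 mm in y and (k−1)×153 mm in z.

The staircase is on the floor beside the bookshelf on its +y side.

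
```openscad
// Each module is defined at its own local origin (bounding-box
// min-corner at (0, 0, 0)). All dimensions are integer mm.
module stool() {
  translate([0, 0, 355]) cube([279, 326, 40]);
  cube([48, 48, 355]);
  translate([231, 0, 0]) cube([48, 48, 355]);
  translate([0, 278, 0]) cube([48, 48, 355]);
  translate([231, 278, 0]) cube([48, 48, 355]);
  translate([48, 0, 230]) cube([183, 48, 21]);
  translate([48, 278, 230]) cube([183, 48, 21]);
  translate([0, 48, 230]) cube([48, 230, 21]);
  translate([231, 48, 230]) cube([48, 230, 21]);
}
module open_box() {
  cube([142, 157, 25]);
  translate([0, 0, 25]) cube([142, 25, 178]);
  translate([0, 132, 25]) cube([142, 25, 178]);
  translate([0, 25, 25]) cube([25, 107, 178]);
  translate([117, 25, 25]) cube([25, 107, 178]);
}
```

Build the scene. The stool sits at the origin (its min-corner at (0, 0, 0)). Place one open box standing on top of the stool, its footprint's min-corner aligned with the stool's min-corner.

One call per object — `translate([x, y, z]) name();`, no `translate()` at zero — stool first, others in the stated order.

stool();
translate([0, 0, 395]) open_box();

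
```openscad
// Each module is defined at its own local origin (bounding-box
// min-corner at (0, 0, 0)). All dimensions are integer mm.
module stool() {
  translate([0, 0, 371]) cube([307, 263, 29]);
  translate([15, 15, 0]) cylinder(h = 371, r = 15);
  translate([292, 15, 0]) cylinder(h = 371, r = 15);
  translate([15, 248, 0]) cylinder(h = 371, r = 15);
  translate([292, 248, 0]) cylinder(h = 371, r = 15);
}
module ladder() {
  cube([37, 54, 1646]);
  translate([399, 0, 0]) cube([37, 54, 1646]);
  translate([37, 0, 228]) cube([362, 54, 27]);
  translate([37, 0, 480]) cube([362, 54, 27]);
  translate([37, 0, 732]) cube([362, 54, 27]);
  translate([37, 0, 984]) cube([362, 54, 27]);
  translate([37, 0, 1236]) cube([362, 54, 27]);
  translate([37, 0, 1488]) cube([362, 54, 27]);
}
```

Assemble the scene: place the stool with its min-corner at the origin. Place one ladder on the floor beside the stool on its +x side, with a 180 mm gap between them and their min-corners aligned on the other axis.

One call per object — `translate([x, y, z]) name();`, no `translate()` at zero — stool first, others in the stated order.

stool();
translate([487, 0, 0]) ladder();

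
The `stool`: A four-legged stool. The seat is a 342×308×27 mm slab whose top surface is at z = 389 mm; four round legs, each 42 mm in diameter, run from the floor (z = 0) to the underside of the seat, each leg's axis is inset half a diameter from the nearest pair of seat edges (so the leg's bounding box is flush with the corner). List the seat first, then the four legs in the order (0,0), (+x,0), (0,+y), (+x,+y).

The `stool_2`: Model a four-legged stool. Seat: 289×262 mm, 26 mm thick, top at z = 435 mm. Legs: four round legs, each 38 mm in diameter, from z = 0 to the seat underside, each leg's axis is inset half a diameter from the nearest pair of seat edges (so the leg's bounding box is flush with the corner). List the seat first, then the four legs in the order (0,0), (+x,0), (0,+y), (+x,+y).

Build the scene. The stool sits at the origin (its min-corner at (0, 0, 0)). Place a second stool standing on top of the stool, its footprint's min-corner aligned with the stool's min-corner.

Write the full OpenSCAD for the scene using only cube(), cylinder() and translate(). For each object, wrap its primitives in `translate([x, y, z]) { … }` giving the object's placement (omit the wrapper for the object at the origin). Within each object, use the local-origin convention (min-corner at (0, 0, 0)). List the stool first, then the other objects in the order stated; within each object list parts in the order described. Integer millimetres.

translate([0, 0, 362]) cube([342, 308, 27]);
translate([21, 21, 0]) cylinder(h = 362, r = 21);
translate([321, 21, 0]) cylinder(h = 362, r = 21);
translate([21, 287, 0]) cylinder(h = 362, r = 21);
translate([321, 287, 0]) cylinder(h = 362, r = 21);
translate([0, 0, 389]) {
  translate([0, 0, 409]) cube([289, 262, 26]);
  translate([19, 19, 0]) cylinder(h = 409, r = 19);
  translate([270, 19, 0]) cylinder(h = 409, r = 19);
  translate([19, 243, 0]) cylinder(h = 409, r = 19);
  translate([270, 243, 0]) cylinder(h = 409, r = 19);
}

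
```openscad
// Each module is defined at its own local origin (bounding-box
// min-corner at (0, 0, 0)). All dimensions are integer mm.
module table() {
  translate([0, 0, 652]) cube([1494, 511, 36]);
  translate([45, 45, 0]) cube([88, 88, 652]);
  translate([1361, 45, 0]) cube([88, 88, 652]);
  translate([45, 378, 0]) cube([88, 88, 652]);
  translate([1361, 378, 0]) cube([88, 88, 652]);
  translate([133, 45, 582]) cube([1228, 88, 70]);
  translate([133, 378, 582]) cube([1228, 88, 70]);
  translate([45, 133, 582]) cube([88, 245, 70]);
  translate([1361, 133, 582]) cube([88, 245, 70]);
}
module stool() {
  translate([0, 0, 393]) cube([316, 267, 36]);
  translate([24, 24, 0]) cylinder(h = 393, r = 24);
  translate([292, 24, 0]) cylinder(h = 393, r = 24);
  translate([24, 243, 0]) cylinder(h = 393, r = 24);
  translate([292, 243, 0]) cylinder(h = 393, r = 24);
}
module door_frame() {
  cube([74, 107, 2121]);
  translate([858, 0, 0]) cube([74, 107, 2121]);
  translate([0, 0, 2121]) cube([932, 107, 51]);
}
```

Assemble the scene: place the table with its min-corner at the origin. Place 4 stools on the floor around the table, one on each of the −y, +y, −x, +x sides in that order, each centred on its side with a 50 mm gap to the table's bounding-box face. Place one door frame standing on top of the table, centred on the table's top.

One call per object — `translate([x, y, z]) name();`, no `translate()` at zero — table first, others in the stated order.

table();
translate([589, -317, 0]) stool();
translate([589, 561, 0]) stool();
translate([-366, 122, 0]) stool();
translate([1544, 122, 0]) stool();
translate([281, 202, 688]) door_frame();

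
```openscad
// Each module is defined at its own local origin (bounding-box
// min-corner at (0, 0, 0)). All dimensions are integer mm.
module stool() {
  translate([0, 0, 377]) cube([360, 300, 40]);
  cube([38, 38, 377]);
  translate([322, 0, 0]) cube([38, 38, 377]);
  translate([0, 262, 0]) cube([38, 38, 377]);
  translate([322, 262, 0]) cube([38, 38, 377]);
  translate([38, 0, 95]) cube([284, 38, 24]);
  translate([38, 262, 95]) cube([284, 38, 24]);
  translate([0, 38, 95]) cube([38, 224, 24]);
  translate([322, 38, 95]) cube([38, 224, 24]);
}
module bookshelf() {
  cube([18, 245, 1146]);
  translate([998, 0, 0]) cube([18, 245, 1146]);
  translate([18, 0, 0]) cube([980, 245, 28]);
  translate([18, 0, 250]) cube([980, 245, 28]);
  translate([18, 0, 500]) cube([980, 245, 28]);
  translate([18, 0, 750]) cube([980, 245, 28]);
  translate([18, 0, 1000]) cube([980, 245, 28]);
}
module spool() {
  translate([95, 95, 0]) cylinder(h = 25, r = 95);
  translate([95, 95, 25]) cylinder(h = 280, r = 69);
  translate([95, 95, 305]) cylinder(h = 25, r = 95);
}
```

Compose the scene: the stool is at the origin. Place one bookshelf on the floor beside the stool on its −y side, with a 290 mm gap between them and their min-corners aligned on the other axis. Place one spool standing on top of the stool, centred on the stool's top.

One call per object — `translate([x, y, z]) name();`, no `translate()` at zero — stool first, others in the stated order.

stool();
translate([0, -535, 0]) bookshelf();
translate([85, 55, 417]) spool();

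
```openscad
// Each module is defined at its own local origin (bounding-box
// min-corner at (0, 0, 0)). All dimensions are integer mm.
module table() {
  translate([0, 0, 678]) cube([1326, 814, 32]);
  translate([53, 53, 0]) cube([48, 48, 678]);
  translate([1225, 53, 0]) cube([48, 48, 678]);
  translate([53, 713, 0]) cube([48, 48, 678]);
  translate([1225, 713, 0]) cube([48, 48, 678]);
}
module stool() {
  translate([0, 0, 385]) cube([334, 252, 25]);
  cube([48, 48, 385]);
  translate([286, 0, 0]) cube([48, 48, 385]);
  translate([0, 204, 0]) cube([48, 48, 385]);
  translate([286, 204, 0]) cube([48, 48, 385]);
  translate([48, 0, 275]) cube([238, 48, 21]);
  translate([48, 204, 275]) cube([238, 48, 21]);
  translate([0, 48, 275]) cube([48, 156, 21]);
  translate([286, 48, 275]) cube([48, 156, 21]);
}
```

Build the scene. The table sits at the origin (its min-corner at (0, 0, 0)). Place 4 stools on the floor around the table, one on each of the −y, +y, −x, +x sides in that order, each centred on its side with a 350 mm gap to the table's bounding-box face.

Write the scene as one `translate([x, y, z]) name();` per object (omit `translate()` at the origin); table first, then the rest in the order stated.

table();
translate([496, -602, 0]) stool();
translate([496, 1164, 0]) stool();
translate([-684, 281, 0]) stool();
translate([1676, 281, 0]) stool();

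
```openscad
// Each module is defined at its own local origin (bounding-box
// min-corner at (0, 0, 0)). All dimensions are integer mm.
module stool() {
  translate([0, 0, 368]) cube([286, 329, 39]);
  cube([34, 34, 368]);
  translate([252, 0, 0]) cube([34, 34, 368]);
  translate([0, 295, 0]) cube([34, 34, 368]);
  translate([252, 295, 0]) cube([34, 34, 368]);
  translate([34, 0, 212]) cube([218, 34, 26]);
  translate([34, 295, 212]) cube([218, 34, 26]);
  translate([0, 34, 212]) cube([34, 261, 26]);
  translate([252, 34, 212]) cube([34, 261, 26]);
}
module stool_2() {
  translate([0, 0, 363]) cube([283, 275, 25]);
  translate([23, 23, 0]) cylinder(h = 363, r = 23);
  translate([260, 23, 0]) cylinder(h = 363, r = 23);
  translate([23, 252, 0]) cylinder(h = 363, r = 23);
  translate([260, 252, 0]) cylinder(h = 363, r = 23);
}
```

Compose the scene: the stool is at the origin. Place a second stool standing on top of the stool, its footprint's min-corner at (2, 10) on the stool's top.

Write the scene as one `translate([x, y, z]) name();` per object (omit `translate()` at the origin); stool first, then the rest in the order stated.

stool();
translate([2, 10, 407]) stool_2();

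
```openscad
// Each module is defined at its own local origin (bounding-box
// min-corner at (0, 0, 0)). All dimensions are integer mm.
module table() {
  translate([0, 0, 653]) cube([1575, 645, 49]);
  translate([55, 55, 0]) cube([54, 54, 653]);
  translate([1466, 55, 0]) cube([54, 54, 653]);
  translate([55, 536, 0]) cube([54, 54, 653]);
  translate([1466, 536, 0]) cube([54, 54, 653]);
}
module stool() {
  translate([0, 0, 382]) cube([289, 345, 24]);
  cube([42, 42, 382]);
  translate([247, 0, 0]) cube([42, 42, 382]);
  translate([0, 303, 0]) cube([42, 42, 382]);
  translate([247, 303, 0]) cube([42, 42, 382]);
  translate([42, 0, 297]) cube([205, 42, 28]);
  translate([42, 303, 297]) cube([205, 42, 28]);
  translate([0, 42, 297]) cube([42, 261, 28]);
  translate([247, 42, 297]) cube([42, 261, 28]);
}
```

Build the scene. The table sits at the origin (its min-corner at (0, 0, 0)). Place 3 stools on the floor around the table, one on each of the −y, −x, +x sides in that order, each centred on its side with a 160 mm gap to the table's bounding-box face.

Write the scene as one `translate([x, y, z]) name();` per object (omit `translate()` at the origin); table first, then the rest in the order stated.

table();
translate([643, -505, 0]) stool();
translate([-449, 150, 0]) stool();
translate([1735, 150, 0]) stool();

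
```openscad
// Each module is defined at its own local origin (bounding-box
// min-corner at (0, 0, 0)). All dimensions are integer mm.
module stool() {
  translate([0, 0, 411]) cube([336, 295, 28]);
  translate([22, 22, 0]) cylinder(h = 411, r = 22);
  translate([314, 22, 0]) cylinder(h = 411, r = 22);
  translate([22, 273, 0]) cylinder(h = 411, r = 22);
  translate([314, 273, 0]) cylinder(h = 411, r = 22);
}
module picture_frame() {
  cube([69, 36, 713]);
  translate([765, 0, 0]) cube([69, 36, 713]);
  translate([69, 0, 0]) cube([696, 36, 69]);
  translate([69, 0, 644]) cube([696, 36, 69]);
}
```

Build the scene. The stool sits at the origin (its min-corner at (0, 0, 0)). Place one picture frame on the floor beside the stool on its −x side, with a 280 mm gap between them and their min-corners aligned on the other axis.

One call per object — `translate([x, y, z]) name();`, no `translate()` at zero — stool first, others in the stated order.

stool();
translate([-1114, 0, 0]) picture_frame();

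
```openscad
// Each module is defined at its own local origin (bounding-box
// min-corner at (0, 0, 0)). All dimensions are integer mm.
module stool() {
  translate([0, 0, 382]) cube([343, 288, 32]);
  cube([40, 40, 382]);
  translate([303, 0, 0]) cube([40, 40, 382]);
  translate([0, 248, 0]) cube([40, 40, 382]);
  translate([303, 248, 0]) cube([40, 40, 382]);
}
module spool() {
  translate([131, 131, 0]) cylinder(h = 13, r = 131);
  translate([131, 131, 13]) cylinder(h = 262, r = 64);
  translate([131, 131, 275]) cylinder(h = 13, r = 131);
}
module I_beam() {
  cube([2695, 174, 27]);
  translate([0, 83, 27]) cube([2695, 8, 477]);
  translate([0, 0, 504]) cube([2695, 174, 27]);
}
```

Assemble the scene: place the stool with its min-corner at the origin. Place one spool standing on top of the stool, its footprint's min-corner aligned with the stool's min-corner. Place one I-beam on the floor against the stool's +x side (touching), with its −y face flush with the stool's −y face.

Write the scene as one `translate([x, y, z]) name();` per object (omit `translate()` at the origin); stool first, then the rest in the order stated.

stool();
translate([0, 0, 414]) spool();
translate([343, 0, 0]) I_beam();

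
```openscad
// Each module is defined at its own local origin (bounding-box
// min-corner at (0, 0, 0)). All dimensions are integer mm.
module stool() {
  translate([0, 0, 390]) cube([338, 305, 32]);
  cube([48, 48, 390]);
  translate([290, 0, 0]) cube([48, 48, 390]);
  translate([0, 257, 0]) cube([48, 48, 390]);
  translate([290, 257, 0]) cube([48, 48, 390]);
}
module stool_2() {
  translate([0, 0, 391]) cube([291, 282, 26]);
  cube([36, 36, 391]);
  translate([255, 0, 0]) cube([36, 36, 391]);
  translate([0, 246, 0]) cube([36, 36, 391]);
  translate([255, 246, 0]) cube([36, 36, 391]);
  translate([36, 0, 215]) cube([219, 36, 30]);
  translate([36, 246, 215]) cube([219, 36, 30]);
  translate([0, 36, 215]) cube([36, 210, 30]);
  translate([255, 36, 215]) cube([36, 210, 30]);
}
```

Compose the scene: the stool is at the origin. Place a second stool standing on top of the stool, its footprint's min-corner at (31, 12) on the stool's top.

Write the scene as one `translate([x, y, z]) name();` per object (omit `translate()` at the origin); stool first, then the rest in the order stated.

stool();
translate([31, 12, 422]) stool_2();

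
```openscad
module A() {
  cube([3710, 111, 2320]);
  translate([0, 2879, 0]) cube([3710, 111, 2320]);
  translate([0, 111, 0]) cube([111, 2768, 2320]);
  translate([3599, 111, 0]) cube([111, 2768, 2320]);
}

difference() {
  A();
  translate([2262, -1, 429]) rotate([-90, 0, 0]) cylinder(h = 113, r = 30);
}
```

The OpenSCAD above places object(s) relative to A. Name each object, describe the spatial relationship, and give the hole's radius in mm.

The subtracted cylinder has r = 30 mm.

A is a house frame. The house frame has a circular hole through its front wall. The hole's radius is 30 mm.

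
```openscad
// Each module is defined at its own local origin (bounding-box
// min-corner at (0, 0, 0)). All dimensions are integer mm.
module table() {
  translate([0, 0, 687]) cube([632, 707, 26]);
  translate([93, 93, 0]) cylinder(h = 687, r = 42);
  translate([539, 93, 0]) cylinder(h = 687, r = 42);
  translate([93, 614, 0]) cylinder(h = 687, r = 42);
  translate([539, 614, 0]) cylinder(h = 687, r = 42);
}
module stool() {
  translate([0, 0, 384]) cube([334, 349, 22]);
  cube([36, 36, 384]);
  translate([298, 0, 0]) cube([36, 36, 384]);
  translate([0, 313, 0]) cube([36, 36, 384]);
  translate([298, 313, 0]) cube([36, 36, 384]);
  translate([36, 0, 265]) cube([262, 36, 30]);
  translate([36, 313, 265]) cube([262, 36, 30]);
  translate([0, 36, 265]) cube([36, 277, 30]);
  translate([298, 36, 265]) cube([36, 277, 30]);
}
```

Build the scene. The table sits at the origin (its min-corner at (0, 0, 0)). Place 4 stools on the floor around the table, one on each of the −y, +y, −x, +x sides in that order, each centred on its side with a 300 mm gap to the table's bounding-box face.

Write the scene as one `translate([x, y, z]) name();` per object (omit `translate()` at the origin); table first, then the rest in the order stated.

table();
translate([149, -649, 0]) stool();
translate([149, 1007, 0]) stool();
translate([-634, 179, 0]) stool();
translate([932, 179, 0]) stool();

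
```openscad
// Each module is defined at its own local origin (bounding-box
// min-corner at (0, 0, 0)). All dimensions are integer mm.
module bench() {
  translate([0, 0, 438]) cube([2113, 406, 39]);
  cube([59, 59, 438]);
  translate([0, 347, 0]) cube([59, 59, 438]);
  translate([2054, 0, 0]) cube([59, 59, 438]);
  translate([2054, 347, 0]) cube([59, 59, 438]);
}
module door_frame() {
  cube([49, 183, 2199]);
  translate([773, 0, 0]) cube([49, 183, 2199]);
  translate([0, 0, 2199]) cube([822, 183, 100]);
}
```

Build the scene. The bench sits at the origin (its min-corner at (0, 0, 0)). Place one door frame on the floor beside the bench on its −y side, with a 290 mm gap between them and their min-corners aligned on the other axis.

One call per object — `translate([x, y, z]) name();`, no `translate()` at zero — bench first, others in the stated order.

bench();
translate([0, -473, 0]) door_frame();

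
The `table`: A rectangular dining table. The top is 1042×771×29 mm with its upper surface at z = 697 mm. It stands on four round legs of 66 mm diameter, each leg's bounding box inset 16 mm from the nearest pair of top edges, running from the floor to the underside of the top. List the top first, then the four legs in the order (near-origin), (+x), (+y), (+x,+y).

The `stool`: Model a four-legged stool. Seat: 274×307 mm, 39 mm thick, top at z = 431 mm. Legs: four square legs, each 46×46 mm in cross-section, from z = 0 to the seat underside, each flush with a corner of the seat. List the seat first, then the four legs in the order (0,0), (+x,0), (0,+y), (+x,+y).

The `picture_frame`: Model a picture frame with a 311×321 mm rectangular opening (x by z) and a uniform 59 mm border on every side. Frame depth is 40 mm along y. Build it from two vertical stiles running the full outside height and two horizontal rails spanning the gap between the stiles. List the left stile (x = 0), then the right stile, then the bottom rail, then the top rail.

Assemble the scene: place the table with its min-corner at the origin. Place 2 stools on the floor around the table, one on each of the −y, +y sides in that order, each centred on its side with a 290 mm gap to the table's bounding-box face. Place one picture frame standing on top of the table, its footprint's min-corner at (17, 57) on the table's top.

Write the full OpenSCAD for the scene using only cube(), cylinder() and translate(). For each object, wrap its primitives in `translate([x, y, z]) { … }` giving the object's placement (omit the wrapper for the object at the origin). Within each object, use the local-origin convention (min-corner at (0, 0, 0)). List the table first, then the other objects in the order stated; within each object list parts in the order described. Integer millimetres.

translate([0, 0, 668]) cube([1042, 771, 29]);
translate([49, 49, 0]) cylinder(h = 668, r = 33);
translate([993, 49, 0]) cylinder(h = 668, r = 33);
translate([49, 722, 0]) cylinder(h = 668, r = 33);
translate([993, 722, 0]) cylinder(h = 668, r = 33);
translate([384, -597, 0]) {
  translate([0, 0, 392]) cube([274, 307, 39]);
  cube([46, 46, 392]);
  translate([228, 0, 0]) cube([46, 46, 392]);
  translate([0, 261, 0]) cube([46, 46, 392]);
  translate([228, 261, 0]) cube([46, 46, 392]);
}
translate([384, 1061, 0]) {
  translate([0, 0, 392]) cube([274, 307, 39]);
  cube([46, 46, 392]);
  translate([228, 0, 0]) cube([46, 46, 392]);
  translate([0, 261, 0]) cube([46, 46, 392]);
  translate([228, 261, 0]) cube([46, 46, 392]);
}
translate([17, 57, 697]) {
  cube([59, 40, 439]);
  translate([370, 0, 0]) cube([59, 40, 439]);
  translate([59, 0, 0]) cube([311, 40, 59]);
  translate([59, 0, 380]) cube([311, 40, 59]);
}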